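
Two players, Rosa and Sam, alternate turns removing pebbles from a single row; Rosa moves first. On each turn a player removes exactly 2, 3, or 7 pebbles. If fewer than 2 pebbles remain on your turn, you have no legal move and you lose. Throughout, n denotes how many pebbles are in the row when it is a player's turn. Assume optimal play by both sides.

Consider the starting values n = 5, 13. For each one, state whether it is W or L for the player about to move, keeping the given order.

Classify positions by backward induction: terminal positions (no move available) are L. From any other position, the mover wins iff some move reaches an L.
n=0: no move → L
n=1: no move → L
n=2: can move to 0, which is L ⇒ W
n=3: can move to 1, which is L ⇒ W
n=4: can move to 1, which is L ⇒ W
n=5: moves to 3(W), 2(W); every one is W ⇒ L
n=6: moves to 4(W), 3(W); every one is W ⇒ L
n=7: can move to 5, which is L ⇒ W
n=8: can move to 6, which is L ⇒ W
n=9: can move to 6, which is L ⇒ W
n=10: moves to 8(W), 7(W), 3(W); every one is W ⇒ L
n=11: moves to 9(W), 8(W), 4(W); every one is W ⇒ L
n=12: can move to 10, which is L ⇒ W
n=13: can move to 11, which is L ⇒ W

5: L, 13: W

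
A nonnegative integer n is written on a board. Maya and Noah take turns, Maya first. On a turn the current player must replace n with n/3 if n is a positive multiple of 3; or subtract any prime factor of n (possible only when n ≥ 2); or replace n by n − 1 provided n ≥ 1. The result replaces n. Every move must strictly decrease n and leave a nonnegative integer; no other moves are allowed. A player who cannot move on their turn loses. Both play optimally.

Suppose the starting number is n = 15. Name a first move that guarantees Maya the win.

Move to 14.

Build the W/L table. Terminal = L. A non-terminal position is W if it has a move to some L; otherwise it is L.
n=0: no move → L
n=1: can move to 0, which is L ⇒ W
n=2: can move to 0, which is L ⇒ W
n=3: can move to 0, which is L ⇒ W
n=4: moves to 2(W), 3(W); every one is W ⇒ L
n=5: can move to 0, which is L ⇒ W
n=6: can move to 4, which is L ⇒ W
n=7: can move to 0, which is L ⇒ W
n=8: moves to 6(W), 7(W); every one is W ⇒ L
n=9: can move to 8, which is L ⇒ W
n=10: can move to 8, which is L ⇒ W
n=11: can move to 0, which is L ⇒ W
n=12: can move to 4, which is L ⇒ W
n=13: can move to 0, which is L ⇒ W
n=14: moves to 7(W), 12(W), 13(W); every one is W ⇒ L
n=15: can move to 14, which is L ⇒ W
From 15, the L positions reachable in one move are: 14.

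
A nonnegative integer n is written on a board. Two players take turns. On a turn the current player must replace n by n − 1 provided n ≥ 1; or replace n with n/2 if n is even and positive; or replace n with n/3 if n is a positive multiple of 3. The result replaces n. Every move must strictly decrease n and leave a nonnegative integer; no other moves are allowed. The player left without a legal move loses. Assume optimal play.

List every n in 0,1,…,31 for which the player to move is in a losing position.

0, 2, 5, 7, 9, 11, 13, 16, 19, 23, 25, 28, 30

Work bottom-up. With no move the player to move loses. Otherwise the position is W if at least one move leads to an L position for the opponent, and L if every move leads to a W.
n=0: no move → L
n=1: can move to 0, which is L ⇒ W
n=2: the only move is to 1(W), a W ⇒ L
n=3: can move to 2, which is L ⇒ W
n=4: can move to 2, which is L ⇒ W
n=5: the only move is to 4(W), a W ⇒ L
n=6: can move to 2, which is L ⇒ W
n=7: the only move is to 6(W), a W ⇒ L
n=8: can move to 7, which is L ⇒ W
n=9: moves to 3(W), 8(W); every one is W ⇒ L
n=10: can move to 5, which is L ⇒ W
n=11: the only move is to 10(W), a W ⇒ L
n=12: can move to 11, which is L ⇒ W
n=13: the only move is to 12(W), a W ⇒ L
n=14: can move to 7, which is L ⇒ W
n=15: can move to 5, which is L ⇒ W
n=16: moves to 8(W), 15(W); every one is W ⇒ L
n=17: can move to 16, which is L ⇒ W
n=18: can move to 9, which is L ⇒ W
n=19: the only move is to 18(W), a W ⇒ L
n=20: can move to 19, which is L ⇒ W
n=21: can move to 7, which is L ⇒ W
n=22: can move to 11, which is L ⇒ W
n=23: the only move is to 22(W), a W ⇒ L
n=24: can move to 23, which is L ⇒ W
n=25: the only move is to 24(W), a W ⇒ L
n=26: can move to 13, which is L ⇒ W
n=27: can move to 9, which is L ⇒ W
n=28: moves to 14(W), 27(W); every one is W ⇒ L
n=29: can move to 28, which is L ⇒ W
n=30: moves to 10(W), 15(W), 29(W); every one is W ⇒ L
n=31: can move to 30, which is L ⇒ W
The losing starting values of n are exactly the entries labelled L in this table (13 of them).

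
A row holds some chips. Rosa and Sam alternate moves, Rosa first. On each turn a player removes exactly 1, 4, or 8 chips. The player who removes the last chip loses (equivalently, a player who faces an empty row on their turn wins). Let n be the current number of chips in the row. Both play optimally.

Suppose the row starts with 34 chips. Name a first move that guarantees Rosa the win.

Remove 4, leaving 30.

Use the standard recursion: the mover wins at a terminal position; elsewhere, the mover wins exactly when some move hands the opponent an L position.
n=0: no move; the opponent has just taken the last chip and therefore loses → W
n=1: the only move is to 0(W), a W ⇒ L
n=2: can move to 1, which is L ⇒ W
n=3: the only move is to 2(W), a W ⇒ L
n=4: can move to 3, which is L ⇒ W
n=5: can move to 1, which is L ⇒ W
n=6: moves to 5(W), 2(W); every one is W ⇒ L
n=7: can move to 6, which is L ⇒ W
n=8: moves to 7(W), 4(W), 0(W); every one is W ⇒ L
n=9: can move to 8, which is L ⇒ W
n=10: can move to 6, which is L ⇒ W
n=11: can move to 3, which is L ⇒ W
n=12: can move to 8, which is L ⇒ W
n=13: moves to 12(W), 9(W), 5(W); every one is W ⇒ L
n=14: can move to 13, which is L ⇒ W
n=15: moves to 14(W), 11(W), 7(W); every one is W ⇒ L
n=16: can move to 15, which is L ⇒ W
n=17: can move to 13, which is L ⇒ W
n=18: moves to 17(W), 14(W), 10(W); every one is W ⇒ L
n=19: can move to 18, which is L ⇒ W
n=20: moves to 19(W), 16(W), 12(W); every one is W ⇒ L
n=21: can move to 20, which is L ⇒ W
n=22: can move to 18, which is L ⇒ W
n=23: can move to 15, which is L ⇒ W
n=24: can move to 20, which is L ⇒ W
n=25: moves to 24(W), 21(W), 17(W); every one is W ⇒ L
n=26: can move to 25, which is L ⇒ W
n=27: moves to 26(W), 23(W), 19(W); every one is W ⇒ L
n=28: can move to 27, which is L ⇒ W
n=29: can move to 25, which is L ⇒ W
n=30: moves to 29(W), 26(W), 22(W); every one is W ⇒ L
n=31: can move to 30, which is L ⇒ W
n=32: moves to 31(W), 28(W), 24(W); every one is W ⇒ L
n=33: can move to 32, which is L ⇒ W
n=34: can move to 30, which is L ⇒ W
From 34, the L positions reachable in one move are: 30.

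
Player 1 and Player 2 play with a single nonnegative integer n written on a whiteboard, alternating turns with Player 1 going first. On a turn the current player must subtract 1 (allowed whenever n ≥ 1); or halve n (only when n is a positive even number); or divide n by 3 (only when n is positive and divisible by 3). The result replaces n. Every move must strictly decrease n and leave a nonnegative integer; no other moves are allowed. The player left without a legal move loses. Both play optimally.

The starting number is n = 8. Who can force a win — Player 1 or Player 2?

Player 1 wins.

Build the W/L table. Terminal = L. A non-terminal position is W if it has a move to some L; otherwise it is L.
n=0: no move → L
n=1: →0(L), so W
n=2: →1(W) only, which is W, so L
n=3: →2(L), so W
n=4: →2(L), so W
n=5: →4(W) only, which is W, so L
n=6: →2(L), so W
n=7: →6(W) only, which is W, so L
n=8: →7(L), so W
The starting position 8 is W: Player 1 should move to 7, handing over an L position.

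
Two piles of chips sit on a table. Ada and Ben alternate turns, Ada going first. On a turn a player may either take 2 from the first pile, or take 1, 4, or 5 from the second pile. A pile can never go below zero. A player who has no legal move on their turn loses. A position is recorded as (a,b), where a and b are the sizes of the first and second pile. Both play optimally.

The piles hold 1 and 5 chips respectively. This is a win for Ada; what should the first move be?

Move to (1,0).

Work bottom-up. With no move the player to move loses. Otherwise the position is W if at least one move leads to an L position for the opponent, and L if every move leads to a W.
No move ever increases a pile, so every position that can arise here has a ≤ 1 and b ≤ 5; it is enough to label the cells with 0 ≤ a ≤ 1 and 0 ≤ b ≤ 5.
Every move lowers a or b (never raises either), so fill the grid row by row in increasing a, and left to right within a row: each cell's successors are then already labelled.
      b=0  b=1  b=2  b=3  b=4  b=5
a=0:    L    W    L    W    W    W
a=1:    L    W    L    W    W    W
Cells with no legal move (terminal, hence L): (0,0), (1,0).
The remaining L cells, each justified by listing all of its moves:
(0,2): L (sole option (0,1)(W) is W)
(1,2): L (sole option (1,1)(W) is W)
Every other cell has at least one move into one of the L cells above, so it is W.
From (1,5), the L positions reachable in one move are: (1,0).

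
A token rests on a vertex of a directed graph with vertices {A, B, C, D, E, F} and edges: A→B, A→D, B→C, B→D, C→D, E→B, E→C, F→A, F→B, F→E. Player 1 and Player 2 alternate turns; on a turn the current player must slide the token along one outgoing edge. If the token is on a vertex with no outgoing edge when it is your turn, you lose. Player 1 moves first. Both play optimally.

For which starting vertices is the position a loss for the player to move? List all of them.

Classify positions by backward induction: terminal positions (no move available) are L. From any other position, the mover wins iff some move reaches an L.
Every edge goes from a vertex to one that appears earlier in the order D, C, B, E, A, F, so processing vertices in that order labels each vertex after all of its successors.
D: no outgoing edge → L
C: →D(L), so W
B: →D(L), so W
E: →B(W), C(W) — all W, so L
A: →D(L), so W
F: →E(L), so W
The losing starting vertices are exactly the entries labelled L in this table (2 of them).

D, E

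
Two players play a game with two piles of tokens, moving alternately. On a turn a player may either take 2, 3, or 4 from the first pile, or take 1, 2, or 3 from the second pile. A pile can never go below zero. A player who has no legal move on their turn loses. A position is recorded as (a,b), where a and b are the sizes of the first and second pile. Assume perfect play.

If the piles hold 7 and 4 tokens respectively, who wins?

Work bottom-up. With no move the player to move loses. Otherwise the position is W if at least one move leads to an L position for the opponent, and L if every move leads to a W.
No move ever increases a pile, so every position that can arise here has a ≤ 7 and b ≤ 4; it is enough to label the cells with 0 ≤ a ≤ 7 and 0 ≤ b ≤ 4.
Every move lowers a or b (never raises either), so fill the grid row by row in increasing a, and left to right within a row: each cell's successors are then already labelled.
      b=0  b=1  b=2  b=3  b=4
a=0:    L    W    W    W    L
a=1:    L    W    W    W    L
a=2:    W    L    W    W    W
a=3:    W    L    W    W    W
a=4:    W    W    L    W    W
a=5:    W    W    L    W    W
a=6:    L    W    W    W    L
a=7:    L    W    W    W    L
Cells with no legal move (terminal, hence L): (0,0), (1,0).
The remaining L cells, each justified by listing all of its moves:
(0,4): moves to (0,3)(W), (0,2)(W), (0,1)(W); every one is W ⇒ L
(1,4): moves to (1,3)(W), (1,2)(W), (1,1)(W); every one is W ⇒ L
(2,1): moves to (0,1)(W), (2,0)(W); every one is W ⇒ L
(3,1): moves to (1,1)(W), (0,1)(W), (3,0)(W); every one is W ⇒ L
(4,2): moves to (2,2)(W), (1,2)(W), (0,2)(W), (4,1)(W), (4,0)(W); every one is W ⇒ L
(5,2): moves to (3,2)(W), (2,2)(W), (1,2)(W), (5,1)(W), (5,0)(W); every one is W ⇒ L
(6,0): moves to (4,0)(W), (3,0)(W), (2,0)(W); every one is W ⇒ L
(6,4): moves to (4,4)(W), (3,4)(W), (2,4)(W), (6,3)(W), (6,2)(W), (6,1)(W); every one is W ⇒ L
(7,0): moves to (5,0)(W), (4,0)(W), (3,0)(W); every one is W ⇒ L
(7,4): moves to (5,4)(W), (4,4)(W), (3,4)(W), (7,3)(W), (7,2)(W), (7,1)(W); every one is W ⇒ L
Every other cell has at least one move into one of the L cells above, so it is W.
The starting position (7,4) is L: whatever the player to move does, the opponent receives a W position.

The second player wins.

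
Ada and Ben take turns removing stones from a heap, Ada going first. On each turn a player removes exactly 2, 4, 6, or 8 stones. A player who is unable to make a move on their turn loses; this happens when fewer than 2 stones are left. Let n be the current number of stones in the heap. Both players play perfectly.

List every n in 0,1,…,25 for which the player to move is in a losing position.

0, 1, 10, 11, 20, 21

Classify positions by backward induction: terminal positions (no move available) are L. From any other position, the mover wins iff some move reaches an L.
n=0: no move → L
n=1: no move → L
n=2: →0(L), so W
n=3: →1(L), so W
n=4: →0(L), so W
n=5: →1(L), so W
n=6: →0(L), so W
n=7: →1(L), so W
n=8: →0(L), so W
n=9: →1(L), so W
n=10: →8(W), 6(W), 4(W), 2(W) — all W, so L
n=11: →9(W), 7(W), 5(W), 3(W) — all W, so L
n=12: →10(L), so W
n=13: →11(L), so W
n=14: →10(L), so W
n=15: →11(L), so W
n=16: →10(L), so W
n=17: →11(L), so W
n=18: →10(L), so W
n=19: →11(L), so W
n=20: →18(W), 16(W), 14(W), 12(W) — all W, so L
n=21: →19(W), 17(W), 15(W), 13(W) — all W, so L
n=22: →20(L), so W
n=23: →21(L), so W
n=24: →20(L), so W
n=25: →21(L), so W
Reading off the rows marked L gives the requested list; there are 6 such values of n.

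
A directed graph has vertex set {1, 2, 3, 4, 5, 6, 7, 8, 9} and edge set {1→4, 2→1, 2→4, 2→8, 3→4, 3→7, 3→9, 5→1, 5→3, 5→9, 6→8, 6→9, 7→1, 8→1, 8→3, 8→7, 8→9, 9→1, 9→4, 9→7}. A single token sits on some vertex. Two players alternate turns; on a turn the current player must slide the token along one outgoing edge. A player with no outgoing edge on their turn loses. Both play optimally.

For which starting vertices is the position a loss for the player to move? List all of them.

4, 5, 6, 7

Label each position W (a win for the player to move) or L (a loss). A position with no legal move is L; any other position is W exactly when some move reaches an L, and L when every move reaches a W.
Every edge goes from a vertex to one that appears earlier in the order 4, 1, 7, 9, 3, 5, 8, 6, 2, so processing vertices in that order labels each vertex after all of its successors.
4: no outgoing edge → L
1: reaches L-position 4 → W
7: only reaches 1(W), which is W → L
9: reaches L-position 7 → W
3: reaches L-position 7 → W
5: only reaches 3(W), 9(W), 1(W), all W → L
8: reaches L-position 7 → W
6: only reaches 8(W), 9(W), all W → L
2: reaches L-position 4 → W
The losing starting vertices are exactly the entries labelled L in this table (4 of them).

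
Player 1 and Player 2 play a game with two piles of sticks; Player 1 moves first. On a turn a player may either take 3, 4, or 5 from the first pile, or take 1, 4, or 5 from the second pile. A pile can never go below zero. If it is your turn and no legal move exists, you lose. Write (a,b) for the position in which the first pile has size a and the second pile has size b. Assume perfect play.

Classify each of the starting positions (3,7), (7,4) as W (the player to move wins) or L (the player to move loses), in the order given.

(3,7): W, (7,4): L

Compute win/loss labels from the base case upward. A position with no move is L. Any other position is W if it can reach an L in one move, else L.
No move ever increases a pile, so every position that can arise here has a ≤ 7 and b ≤ 7; it is enough to label the cells with 0 ≤ a ≤ 7 and 0 ≤ b ≤ 7.
Every move lowers a or b (never raises either), so fill the grid row by row in increasing a, and left to right within a row: each cell's successors are then already labelled.
      b=0  b=1  b=2  b=3  b=4  b=5  b=6  b=7
a=0:    L    W    L    W    W    W    W    W
a=1:    L    W    L    W    W    W    W    W
a=2:    L    W    L    W    W    W    W    W
a=3:    W    L    W    L    W    W    W    W
a=4:    W    L    W    L    W    W    W    W
a=5:    W    L    W    L    W    W    W    W
a=6:    W    W    W    W    L    W    L    W
a=7:    W    W    W    W    L    W    L    W
Cells with no legal move (terminal, hence L): (0,0), (1,0), (2,0).
The remaining L cells, each justified by listing all of its moves:
(0,2): L (sole option (0,1)(W) is W)
(1,2): L (sole option (1,1)(W) is W)
(2,2): L (sole option (2,1)(W) is W)
(3,1): L (options (0,1)(W), (3,0)(W) are all W)
(3,3): L (options (0,3)(W), (3,2)(W) are all W)
(4,1): L (options (1,1)(W), (0,1)(W), (4,0)(W) are all W)
(4,3): L (options (1,3)(W), (0,3)(W), (4,2)(W) are all W)
(5,1): L (options (2,1)(W), (1,1)(W), (0,1)(W), (5,0)(W) are all W)
(5,3): L (options (2,3)(W), (1,3)(W), (0,3)(W), (5,2)(W) are all W)
(6,4): L (options (3,4)(W), (2,4)(W), (1,4)(W), (6,3)(W), (6,0)(W) are all W)
(6,6): L (options (3,6)(W), (2,6)(W), (1,6)(W), (6,5)(W), (6,2)(W), (6,1)(W) are all W)
(7,4): L (options (4,4)(W), (3,4)(W), (2,4)(W), (7,3)(W), (7,0)(W) are all W)
(7,6): L (options (4,6)(W), (3,6)(W), (2,6)(W), (7,5)(W), (7,2)(W), (7,1)(W) are all W)
Every other cell has at least one move into one of the L cells above, so it is W.
(3,7): the move to (3,3) reaches an L cell, so W
(7,4): one of the L cells justified above, so L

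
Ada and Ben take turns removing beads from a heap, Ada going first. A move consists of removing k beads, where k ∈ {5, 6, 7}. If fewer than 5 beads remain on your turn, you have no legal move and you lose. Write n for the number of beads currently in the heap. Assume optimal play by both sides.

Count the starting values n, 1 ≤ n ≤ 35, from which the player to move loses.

Work bottom-up. With no move the player to move loses. Otherwise the position is W if at least one move leads to an L position for the opponent, and L if every move leads to a W.
n=0: no move → L
n=1: no move → L
n=2: no move → L
n=3: no move → L
n=4: no move → L
n=5: reaches L-position 0 → W
n=6: reaches L-position 1 → W
n=7: reaches L-position 2 → W
n=8: reaches L-position 3 → W
n=9: reaches L-position 4 → W
n=10: reaches L-position 4 → W
n=11: reaches L-position 4 → W
n=12: only reaches 7(W), 6(W), 5(W), all W → L
n=13: only reaches 8(W), 7(W), 6(W), all W → L
n=14: only reaches 9(W), 8(W), 7(W), all W → L
n=15: only reaches 10(W), 9(W), 8(W), all W → L
n=16: only reaches 11(W), 10(W), 9(W), all W → L
n=17: reaches L-position 12 → W
n=18: reaches L-position 13 → W
n=19: reaches L-position 14 → W
n=20: reaches L-position 15 → W
n=21: reaches L-position 16 → W
n=22: reaches L-position 16 → W
n=23: reaches L-position 16 → W
n=24: only reaches 19(W), 18(W), 17(W), all W → L
n=25: only reaches 20(W), 19(W), 18(W), all W → L
n=26: only reaches 21(W), 20(W), 19(W), all W → L
n=27: only reaches 22(W), 21(W), 20(W), all W → L
n=28: only reaches 23(W), 22(W), 21(W), all W → L
n=29: reaches L-position 24 → W
n=30: reaches L-position 25 → W
n=31: reaches L-position 26 → W
n=32: reaches L-position 27 → W
n=33: reaches L-position 28 → W
n=34: reaches L-position 28 → W
n=35: reaches L-position 28 → W
L entries with 1 ≤ n ≤ 35 (n=0 is outside the asked range and is not counted): n = 1, 2, 3, 4, 12, 13, 14, 15, 16, 24, 25, 26, 27, 28; that makes 14.

14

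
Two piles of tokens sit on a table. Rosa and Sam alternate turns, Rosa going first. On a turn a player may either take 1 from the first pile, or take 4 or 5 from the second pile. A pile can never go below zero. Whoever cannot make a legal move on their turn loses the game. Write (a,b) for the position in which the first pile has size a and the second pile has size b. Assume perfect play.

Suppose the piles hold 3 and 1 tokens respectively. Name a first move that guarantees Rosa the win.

Move to (2,1).

Classify positions by backward induction: terminal positions (no move available) are L. From any other position, the mover wins iff some move reaches an L.
No move ever increases a pile, so every position that can arise here has a ≤ 3 and b ≤ 1; it is enough to label the cells with 0 ≤ a ≤ 3 and 0 ≤ b ≤ 1.
Every move lowers a or b (never raises either), so fill the grid row by row in increasing a, and left to right within a row: each cell's successors are then already labelled.
      b=0  b=1
a=0:    L    L
a=1:    W    W
a=2:    L    L
a=3:    W    W
Cells with no legal move (terminal, hence L): (0,0), (0,1).
The remaining L cells, each justified by listing all of its moves:
(2,0): L (sole option (1,0)(W) is W)
(2,1): L (sole option (1,1)(W) is W)
Every other cell has at least one move into one of the L cells above, so it is W.
From (3,1), the L positions reachable in one move are: (2,1).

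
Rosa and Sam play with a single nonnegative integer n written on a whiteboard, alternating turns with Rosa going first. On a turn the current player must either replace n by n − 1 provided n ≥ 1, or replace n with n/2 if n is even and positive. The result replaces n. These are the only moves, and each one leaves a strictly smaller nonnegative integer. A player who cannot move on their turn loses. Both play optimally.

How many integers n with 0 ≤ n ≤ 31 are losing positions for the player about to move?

16

Compute win/loss labels from the base case upward. A position with no move is L. Any other position is W if it can reach an L in one move, else L.
n=0: no move → L
n=1: can move to 0, which is L ⇒ W
n=2: the only move is to 1(W), a W ⇒ L
n=3: can move to 2, which is L ⇒ W
n=4: can move to 2, which is L ⇒ W
n=5: the only move is to 4(W), a W ⇒ L
n=6: can move to 5, which is L ⇒ W
n=7: the only move is to 6(W), a W ⇒ L
n=8: can move to 7, which is L ⇒ W
n=9: the only move is to 8(W), a W ⇒ L
n=10: can move to 5, which is L ⇒ W
n=11: the only move is to 10(W), a W ⇒ L
n=12: can move to 11, which is L ⇒ W
n=13: the only move is to 12(W), a W ⇒ L
n=14: can move to 7, which is L ⇒ W
n=15: the only move is to 14(W), a W ⇒ L
n=16: can move to 15, which is L ⇒ W
n=17: the only move is to 16(W), a W ⇒ L
n=18: can move to 9, which is L ⇒ W
n=19: the only move is to 18(W), a W ⇒ L
n=20: can move to 19, which is L ⇒ W
n=21: the only move is to 20(W), a W ⇒ L
n=22: can move to 11, which is L ⇒ W
n=23: the only move is to 22(W), a W ⇒ L
n=24: can move to 23, which is L ⇒ W
n=25: the only move is to 24(W), a W ⇒ L
n=26: can move to 13, which is L ⇒ W
n=27: the only move is to 26(W), a W ⇒ L
n=28: can move to 27, which is L ⇒ W
n=29: the only move is to 28(W), a W ⇒ L
n=30: can move to 15, which is L ⇒ W
n=31: the only move is to 30(W), a W ⇒ L
L entries with 0 ≤ n ≤ 31: n = 0, 2, 5, 7, 9, 11, 13, 15, 17, 19, 21, 23, 25, 27, 29, 31; that makes 16.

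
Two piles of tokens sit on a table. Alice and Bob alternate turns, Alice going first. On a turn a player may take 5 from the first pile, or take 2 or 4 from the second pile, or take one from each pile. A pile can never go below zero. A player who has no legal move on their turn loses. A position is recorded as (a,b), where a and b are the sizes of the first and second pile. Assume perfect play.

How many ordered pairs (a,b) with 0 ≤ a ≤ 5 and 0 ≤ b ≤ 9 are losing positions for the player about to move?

Positions with no move are L. A position that does have a move is losing for the player to move precisely when every available move leads to a winning position for the opponent. Fill in the labels:
Every move lowers a or b (never raises either), so fill the grid row by row in increasing a, and left to right within a row: each cell's successors are then already labelled.
      b=0  b=1  b=2  b=3  b=4  b=5  b=6  b=7  b=8  b=9
a=0:    L    L    W    W    W    W    L    L    W    W
a=1:    L    W    W    L    W    W    L    W    W    L
a=2:    L    W    W    L    W    W    L    W    W    L
a=3:    L    W    W    L    W    W    L    W    W    L
a=4:    L    W    W    L    W    W    L    W    W    L
a=5:    W    W    L    L    W    W    W    W    L    L
Cells with no legal move (terminal, hence L): (0,0), (0,1), (1,0), (2,0), (3,0), (4,0).
The remaining L cells, each justified by listing all of its moves:
(0,6): only reaches (0,4)(W), (0,2)(W), all W → L
(0,7): only reaches (0,5)(W), (0,3)(W), all W → L
(1,3): only reaches (1,1)(W), (0,2)(W), all W → L
(1,6): only reaches (1,4)(W), (1,2)(W), (0,5)(W), all W → L
(1,9): only reaches (1,7)(W), (1,5)(W), (0,8)(W), all W → L
(2,3): only reaches (2,1)(W), (1,2)(W), all W → L
(2,6): only reaches (2,4)(W), (2,2)(W), (1,5)(W), all W → L
(2,9): only reaches (2,7)(W), (2,5)(W), (1,8)(W), all W → L
(3,3): only reaches (3,1)(W), (2,2)(W), all W → L
(3,6): only reaches (3,4)(W), (3,2)(W), (2,5)(W), all W → L
(3,9): only reaches (3,7)(W), (3,5)(W), (2,8)(W), all W → L
(4,3): only reaches (4,1)(W), (3,2)(W), all W → L
(4,6): only reaches (4,4)(W), (4,2)(W), (3,5)(W), all W → L
(4,9): only reaches (4,7)(W), (4,5)(W), (3,8)(W), all W → L
(5,2): only reaches (0,2)(W), (5,0)(W), (4,1)(W), all W → L
(5,3): only reaches (0,3)(W), (5,1)(W), (4,2)(W), all W → L
(5,8): only reaches (0,8)(W), (5,6)(W), (5,4)(W), (4,7)(W), all W → L
(5,9): only reaches (0,9)(W), (5,7)(W), (5,5)(W), (4,8)(W), all W → L
Every other cell has at least one move into one of the L cells above, so it is W.
L cells per row: a=0: 4, a=1: 4, a=2: 4, a=3: 4, a=4: 4, a=5: 4; total 24.

24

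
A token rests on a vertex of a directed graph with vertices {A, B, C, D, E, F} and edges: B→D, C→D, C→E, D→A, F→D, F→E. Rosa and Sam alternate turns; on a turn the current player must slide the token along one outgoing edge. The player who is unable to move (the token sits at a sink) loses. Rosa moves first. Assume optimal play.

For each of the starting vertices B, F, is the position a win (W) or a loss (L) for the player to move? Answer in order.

B: L, F: W

Build the W/L table. Terminal = L. A non-terminal position is W if it has a move to some L; otherwise it is L.
Every edge goes from a vertex to one that appears earlier in the order E, A, D, F, B, C, so processing vertices in that order labels each vertex after all of its successors.
E: no outgoing edge → L
A: no outgoing edge → L
D: can move to A, which is L ⇒ W
F: can move to E, which is L ⇒ W
B: the only move is to D(W), a W ⇒ L
C: can move to E, which is L ⇒ W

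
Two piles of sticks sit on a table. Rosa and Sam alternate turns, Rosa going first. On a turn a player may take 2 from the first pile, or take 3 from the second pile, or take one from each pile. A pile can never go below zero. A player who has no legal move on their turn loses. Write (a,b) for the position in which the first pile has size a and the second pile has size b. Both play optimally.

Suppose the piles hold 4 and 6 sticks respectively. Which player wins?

Positions with no move are L. A position that does have a move is losing for the player to move precisely when every available move leads to a winning position for the opponent. Fill in the labels:
No move ever increases a pile, so every position that can arise here has a ≤ 4 and b ≤ 6; it is enough to label the cells with 0 ≤ a ≤ 4 and 0 ≤ b ≤ 6.
Every move lowers a or b (never raises either), so fill the grid row by row in increasing a, and left to right within a row: each cell's successors are then already labelled.
      b=0  b=1  b=2  b=3  b=4  b=5  b=6
a=0:    L    L    L    W    W    W    L
a=1:    L    W    W    W    L    L    L
a=2:    W    W    W    L    L    W    W
a=3:    W    L    L    L    W    W    W
a=4:    L    L    W    W    W    L    L
Cells with no legal move (terminal, hence L): (0,0), (0,1), (0,2), (1,0).
The remaining L cells, each justified by listing all of its moves:
(0,6): only reaches (0,3)(W), which is W → L
(1,4): only reaches (1,1)(W), (0,3)(W), all W → L
(1,5): only reaches (1,2)(W), (0,4)(W), all W → L
(1,6): only reaches (1,3)(W), (0,5)(W), all W → L
(2,3): only reaches (0,3)(W), (2,0)(W), (1,2)(W), all W → L
(2,4): only reaches (0,4)(W), (2,1)(W), (1,3)(W), all W → L
(3,1): only reaches (1,1)(W), (2,0)(W), all W → L
(3,2): only reaches (1,2)(W), (2,1)(W), all W → L
(3,3): only reaches (1,3)(W), (3,0)(W), (2,2)(W), all W → L
(4,0): only reaches (2,0)(W), which is W → L
(4,1): only reaches (2,1)(W), (3,0)(W), all W → L
(4,5): only reaches (2,5)(W), (4,2)(W), (3,4)(W), all W → L
(4,6): only reaches (2,6)(W), (4,3)(W), (3,5)(W), all W → L
Every other cell has at least one move into one of the L cells above, so it is W.
Every move from (4,6) reaches a W position, so the mover loses.

Sam wins.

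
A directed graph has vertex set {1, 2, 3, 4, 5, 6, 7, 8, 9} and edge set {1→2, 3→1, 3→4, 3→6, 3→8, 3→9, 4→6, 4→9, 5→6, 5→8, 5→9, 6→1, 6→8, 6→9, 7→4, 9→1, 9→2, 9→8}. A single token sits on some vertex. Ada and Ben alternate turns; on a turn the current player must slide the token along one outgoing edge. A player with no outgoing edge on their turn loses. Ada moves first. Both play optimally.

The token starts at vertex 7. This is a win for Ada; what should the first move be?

Move to 4.

Label each position W (a win for the player to move) or L (a loss). A position with no legal move is L; any other position is W exactly when some move reaches an L, and L when every move reaches a W.
Every edge goes from a vertex to one that appears earlier in the order 2, 8, 1, 9, 6, 4, 7, 3, 5, so processing vertices in that order labels each vertex after all of its successors.
2: no outgoing edge → L
8: no outgoing edge → L
1: can move to 2, which is L ⇒ W
9: can move to 8, which is L ⇒ W
6: can move to 8, which is L ⇒ W
4: moves to 6(W), 9(W); every one is W ⇒ L
7: can move to 4, which is L ⇒ W
3: can move to 4, which is L ⇒ W
5: can move to 8, which is L ⇒ W
From 7, the L positions reachable in one move are: 4.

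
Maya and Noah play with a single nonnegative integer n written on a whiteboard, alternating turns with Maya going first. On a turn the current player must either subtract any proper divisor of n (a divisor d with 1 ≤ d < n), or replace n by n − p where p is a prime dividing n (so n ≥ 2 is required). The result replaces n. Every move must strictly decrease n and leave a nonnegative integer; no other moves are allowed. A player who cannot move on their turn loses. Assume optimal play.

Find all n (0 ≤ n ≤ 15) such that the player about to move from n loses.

Build the W/L table. Terminal = L. A non-terminal position is W if it has a move to some L; otherwise it is L.
n=0: no move → L
n=1: no move → L
n=2: →0(L), so W
n=3: →0(L), so W
n=4: →2(W), 3(W) — all W, so L
n=5: →0(L), so W
n=6: →4(L), so W
n=7: →0(L), so W
n=8: →4(L), so W
n=9: →6(W), 8(W) — all W, so L
n=10: →9(L), so W
n=11: →0(L), so W
n=12: →9(L), so W
n=13: →0(L), so W
n=14: →7(W), 12(W), 13(W) — all W, so L
n=15: →14(L), so W
Reading off the rows marked L gives the requested list; there are 5 such values of n.

0, 1, 4, 9, 14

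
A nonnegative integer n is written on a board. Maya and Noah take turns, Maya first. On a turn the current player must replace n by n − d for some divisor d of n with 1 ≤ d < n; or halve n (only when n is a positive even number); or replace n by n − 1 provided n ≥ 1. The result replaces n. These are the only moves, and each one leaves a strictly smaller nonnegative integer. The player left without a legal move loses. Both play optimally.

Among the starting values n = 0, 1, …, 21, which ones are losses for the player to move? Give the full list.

Label each position W (a win for the player to move) or L (a loss). A position with no legal move is L; any other position is W exactly when some move reaches an L, and L when every move reaches a W.
n=0: no move → L
n=1: W (go to 0, an L position)
n=2: L (sole option 1(W) is W)
n=3: W (go to 2, an L position)
n=4: W (go to 2, an L position)
n=5: L (sole option 4(W) is W)
n=6: W (go to 5, an L position)
n=7: L (sole option 6(W) is W)
n=8: W (go to 7, an L position)
n=9: L (options 6(W), 8(W) are all W)
n=10: W (go to 5, an L position)
n=11: L (sole option 10(W) is W)
n=12: W (go to 9, an L position)
n=13: L (sole option 12(W) is W)
n=14: W (go to 7, an L position)
n=15: L (options 10(W), 12(W), 14(W) are all W)
n=16: W (go to 15, an L position)
n=17: L (sole option 16(W) is W)
n=18: W (go to 9, an L position)
n=19: L (sole option 18(W) is W)
n=20: W (go to 15, an L position)
n=21: L (options 14(W), 18(W), 20(W) are all W)
The losing starting values of n are exactly the entries labelled L in this table (11 of them).

0, 2, 5, 7, 9, 11, 13, 15, 17, 19, 21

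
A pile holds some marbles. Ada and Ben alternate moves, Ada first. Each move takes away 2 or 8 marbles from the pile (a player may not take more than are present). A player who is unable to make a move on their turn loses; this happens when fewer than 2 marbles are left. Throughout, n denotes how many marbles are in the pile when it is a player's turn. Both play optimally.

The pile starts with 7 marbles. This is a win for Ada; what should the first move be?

Remove 2, leaving 5.

Label each position W (a win for the player to move) or L (a loss). A position with no legal move is L; any other position is W exactly when some move reaches an L, and L when every move reaches a W.
n=0: no move → L
n=1: no move → L
n=2: →0(L), so W
n=3: →1(L), so W
n=4: →2(W) only, which is W, so L
n=5: →3(W) only, which is W, so L
n=6: →4(L), so W
n=7: →5(L), so W
From 7, the L positions reachable in one move are: 5.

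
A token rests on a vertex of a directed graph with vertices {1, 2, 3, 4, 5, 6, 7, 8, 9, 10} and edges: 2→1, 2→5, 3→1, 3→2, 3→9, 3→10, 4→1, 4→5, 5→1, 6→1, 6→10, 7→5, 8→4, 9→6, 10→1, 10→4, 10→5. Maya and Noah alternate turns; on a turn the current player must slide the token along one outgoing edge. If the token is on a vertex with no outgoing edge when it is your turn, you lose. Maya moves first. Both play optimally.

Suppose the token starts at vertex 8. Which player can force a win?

Work bottom-up. With no move the player to move loses. Otherwise the position is W if at least one move leads to an L position for the opponent, and L if every move leads to a W.
Every edge goes from a vertex to one that appears earlier in the order 1, 5, 4, 10, 8, 6, 7, 2, 9, 3, so processing vertices in that order labels each vertex after all of its successors.
1: no outgoing edge → L
5: →1(L), so W
4: →1(L), so W
10: →1(L), so W
8: →4(W) only, which is W, so L
6: →1(L), so W
7: →5(W) only, which is W, so L
2: →1(L), so W
9: →6(W) only, which is W, so L
3: →9(L), so W
Every move from 8 reaches a W position, so the mover loses.

Noah wins.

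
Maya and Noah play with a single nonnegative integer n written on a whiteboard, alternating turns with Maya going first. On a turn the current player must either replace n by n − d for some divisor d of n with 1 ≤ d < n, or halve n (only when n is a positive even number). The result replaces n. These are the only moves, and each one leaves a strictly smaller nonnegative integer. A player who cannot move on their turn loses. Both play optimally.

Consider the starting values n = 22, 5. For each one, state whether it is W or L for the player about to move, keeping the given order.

Work bottom-up. With no move the player to move loses. Otherwise the position is W if at least one move leads to an L position for the opponent, and L if every move leads to a W.
n=0: no move → L
n=1: no move → L
n=2: reaches L-position 1 → W
n=3: only reaches 2(W), which is W → L
n=4: reaches L-position 3 → W
n=5: only reaches 4(W), which is W → L
n=6: reaches L-position 3 → W
n=7: only reaches 6(W), which is W → L
n=8: reaches L-position 7 → W
n=9: only reaches 6(W), 8(W), all W → L
n=10: reaches L-position 5 → W
n=11: only reaches 10(W), which is W → L
n=12: reaches L-position 9 → W
n=13: only reaches 12(W), which is W → L
n=14: reaches L-position 7 → W
n=15: only reaches 10(W), 12(W), 14(W), all W → L
n=16: reaches L-position 15 → W
n=17: only reaches 16(W), which is W → L
n=18: reaches L-position 9 → W
n=19: only reaches 18(W), which is W → L
n=20: reaches L-position 15 → W
n=21: only reaches 14(W), 18(W), 20(W), all W → L
n=22: reaches L-position 11 → W

22: W, 5: L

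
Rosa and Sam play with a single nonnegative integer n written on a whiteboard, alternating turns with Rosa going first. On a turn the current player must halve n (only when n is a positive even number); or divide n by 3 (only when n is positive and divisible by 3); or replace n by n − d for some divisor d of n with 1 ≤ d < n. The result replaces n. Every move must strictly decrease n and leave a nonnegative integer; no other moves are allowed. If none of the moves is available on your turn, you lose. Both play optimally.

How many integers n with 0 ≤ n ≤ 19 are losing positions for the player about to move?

Label each position W (a win for the player to move) or L (a loss). A position with no legal move is L; any other position is W exactly when some move reaches an L, and L when every move reaches a W.
n=0: no move → L
n=1: no move → L
n=2: W (go to 1, an L position)
n=3: W (go to 1, an L position)
n=4: L (options 2(W), 3(W) are all W)
n=5: W (go to 4, an L position)
n=6: W (go to 4, an L position)
n=7: L (sole option 6(W) is W)
n=8: W (go to 4, an L position)
n=9: L (options 3(W), 6(W), 8(W) are all W)
n=10: W (go to 9, an L position)
n=11: L (sole option 10(W) is W)
n=12: W (go to 4, an L position)
n=13: L (sole option 12(W) is W)
n=14: W (go to 7, an L position)
n=15: L (options 5(W), 10(W), 12(W), 14(W) are all W)
n=16: W (go to 15, an L position)
n=17: L (sole option 16(W) is W)
n=18: W (go to 9, an L position)
n=19: L (sole option 18(W) is W)
L entries with 0 ≤ n ≤ 19: n = 0, 1, 4, 7, 9, 11, 13, 15, 17, 19; that makes 10.

10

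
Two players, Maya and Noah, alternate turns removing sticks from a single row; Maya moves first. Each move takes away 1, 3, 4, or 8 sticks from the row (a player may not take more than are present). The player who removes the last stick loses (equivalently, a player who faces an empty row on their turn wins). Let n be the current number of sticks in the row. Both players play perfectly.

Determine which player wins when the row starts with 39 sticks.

Work bottom-up. With no move the player to move wins. Otherwise the position is W if at least one move leads to an L position for the opponent, and L if every move leads to a W.
n=0: no move; the opponent has just taken the last stick and therefore loses → W
n=1: L (sole option 0(W) is W)
n=2: W (go to 1, an L position)
n=3: L (options 2(W), 0(W) are all W)
n=4: W (go to 3, an L position)
n=5: W (go to 1, an L position)
n=6: W (go to 3, an L position)
n=7: W (go to 3, an L position)
n=8: L (options 7(W), 5(W), 4(W), 0(W) are all W)
n=9: W (go to 8, an L position)
n=10: L (options 9(W), 7(W), 6(W), 2(W) are all W)
n=11: W (go to 10, an L position)
n=12: W (go to 8, an L position)
n=13: W (go to 10, an L position)
n=14: W (go to 10, an L position)
n=15: L (options 14(W), 12(W), 11(W), 7(W) are all W)
n=16: W (go to 15, an L position)
n=17: L (options 16(W), 14(W), 13(W), 9(W) are all W)
n=18: W (go to 17, an L position)
n=19: W (go to 15, an L position)
n=20: W (go to 17, an L position)
n=21: W (go to 17, an L position)
n=22: L (options 21(W), 19(W), 18(W), 14(W) are all W)
n=23: W (go to 22, an L position)
n=24: L (options 23(W), 21(W), 20(W), 16(W) are all W)
n=25: W (go to 24, an L position)
n=26: W (go to 22, an L position)
n=27: W (go to 24, an L position)
n=28: W (go to 24, an L position)
n=29: L (options 28(W), 26(W), 25(W), 21(W) are all W)
n=30: W (go to 29, an L position)
n=31: L (options 30(W), 28(W), 27(W), 23(W) are all W)
n=32: W (go to 31, an L position)
n=33: W (go to 29, an L position)
n=34: W (go to 31, an L position)
n=35: W (go to 31, an L position)
n=36: L (options 35(W), 33(W), 32(W), 28(W) are all W)
n=37: W (go to 36, an L position)
n=38: L (options 37(W), 35(W), 34(W), 30(W) are all W)
n=39: W (go to 38, an L position)
From 39 Maya can remove 1, leaving 38, reaching an L position.

Maya wins.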